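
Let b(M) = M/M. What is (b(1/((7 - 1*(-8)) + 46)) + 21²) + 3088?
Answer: 3530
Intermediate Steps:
b(M) = 1
(b(1/((7 - 1*(-8)) + 46)) + 21²) + 3088 = (1 + 21²) + 3088 = (1 + 441) + 3088 = 442 + 3088 = 3530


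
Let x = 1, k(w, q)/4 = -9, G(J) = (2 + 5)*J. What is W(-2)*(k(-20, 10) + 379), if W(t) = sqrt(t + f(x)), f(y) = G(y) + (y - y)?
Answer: 343*sqrt(5) ≈ 766.97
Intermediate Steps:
G(J) = 7*J
k(w, q) = -36 (k(w, q) = 4*(-9) = -36)
f(y) = 7*y (f(y) = 7*y + (y - y) = 7*y + 0 = 7*y)
W(t) = sqrt(7 + t) (W(t) = sqrt(t + 7*1) = sqrt(t + 7) = sqrt(7 + t))
W(-2)*(k(-20, 10) + 379) = sqrt(7 - 2)*(-36 + 379) = sqrt(5)*343 = 343*sqrt(5)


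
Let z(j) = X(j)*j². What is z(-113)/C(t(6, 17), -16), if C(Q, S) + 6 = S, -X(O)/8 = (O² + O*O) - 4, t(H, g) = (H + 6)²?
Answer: 1304174584/11 ≈ 1.1856e+8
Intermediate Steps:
t(H, g) = (6 + H)²
X(O) = 32 - 16*O² (X(O) = -8*((O² + O*O) - 4) = -8*((O² + O²) - 4) = -8*(2*O² - 4) = -8*(-4 + 2*O²) = 32 - 16*O²)
C(Q, S) = -6 + S
z(j) = j²*(32 - 16*j²) (z(j) = (32 - 16*j²)*j² = j²*(32 - 16*j²))
z(-113)/C(t(6, 17), -16) = (16*(-113)²*(2 - 1*(-113)²))/(-6 - 16) = (16*12769*(2 - 1*12769))/(-22) = (16*12769*(2 - 12769))*(-1/22) = (16*12769*(-12767))*(-1/22) = -2608349168*(-1/22) = 1304174584/11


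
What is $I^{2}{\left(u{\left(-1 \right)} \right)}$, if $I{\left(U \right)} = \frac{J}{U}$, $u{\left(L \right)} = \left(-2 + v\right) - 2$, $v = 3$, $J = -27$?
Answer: $729$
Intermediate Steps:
$u{\left(L \right)} = -1$ ($u{\left(L \right)} = \left(-2 + 3\right) - 2 = 1 - 2 = -1$)
$I{\left(U \right)} = - \frac{27}{U}$
$I^{2}{\left(u{\left(-1 \right)} \right)} = \left(- \frac{27}{-1}\right)^{2} = \left(\left(-27\right) \left(-1\right)\right)^{2} = 27^{2} = 729$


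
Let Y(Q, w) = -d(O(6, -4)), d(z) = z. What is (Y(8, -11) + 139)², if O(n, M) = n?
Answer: 17689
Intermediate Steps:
Y(Q, w) = -6 (Y(Q, w) = -1*6 = -6)
(Y(8, -11) + 139)² = (-6 + 139)² = 133² = 17689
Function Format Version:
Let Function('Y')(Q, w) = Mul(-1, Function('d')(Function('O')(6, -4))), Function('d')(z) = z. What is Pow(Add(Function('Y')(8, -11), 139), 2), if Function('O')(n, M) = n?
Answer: 17689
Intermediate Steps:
Function('Y')(Q, w) = -6 (Function('Y')(Q, w) = Mul(-1, 6) = -6)
Pow(Add(Function('Y')(8, -11), 139), 2) = Pow(Add(-6, 139), 2) = Pow(133, 2) = 17689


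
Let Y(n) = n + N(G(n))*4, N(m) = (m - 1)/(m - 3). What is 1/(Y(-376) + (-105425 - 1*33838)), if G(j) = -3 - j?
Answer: -185/25832471 ≈ -7.1615e-6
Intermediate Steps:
N(m) = (-1 + m)/(-3 + m)
Y(n) = n + 4*(-4 - n)/(-6 - n) (Y(n) = n + ((-1 + (-3 - n))/(-3 + (-3 - n)))*4 = n + ((-4 - n)/(-6 - n))*4 = n + 4*(-4 - n)/(-6 - n))
1/(Y(-376) + (-105425 - 1*33838)) = 1/((16 + (-376)² + 10*(-376))/(6 - 376) + (-105425 - 1*33838)) = 1/((16 + 141376 - 3760)/(-370) + (-105425 - 33838)) = 1/(-1/370*137632 - 139263) = 1/(-68816/185 - 139263) = 1/(-25832471/185) = -185/25832471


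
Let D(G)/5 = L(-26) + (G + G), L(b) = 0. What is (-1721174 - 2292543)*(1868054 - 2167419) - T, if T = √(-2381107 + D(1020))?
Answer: 1201566389705 - I*√2370907 ≈ 1.2016e+12 - 1539.8*I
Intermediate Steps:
D(G) = 10*G (D(G) = 5*(0 + (G + G)) = 5*(0 + 2*G) = 5*(2*G) = 10*G)
T = I*√2370907 (T = √(-2381107 + 10*1020) = √(-2381107 + 10200) = √(-2370907) = I*√2370907 ≈ 1539.8*I)
(-1721174 - 2292543)*(1868054 - 2167419) - T = (-1721174 - 2292543)*(1868054 - 2167419) - I*√2370907 = -4013717*(-299365) - I*√2370907 = 1201566389705 - I*√2370907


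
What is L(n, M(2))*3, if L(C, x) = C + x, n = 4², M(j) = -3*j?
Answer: 30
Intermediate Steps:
n = 16
L(n, M(2))*3 = (16 - 3*2)*3 = (16 - 6)*3 = 10*3 = 30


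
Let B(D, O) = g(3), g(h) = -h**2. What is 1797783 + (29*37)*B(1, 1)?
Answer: 1788126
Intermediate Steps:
B(D, O) = -9 (B(D, O) = -1*3**2 = -1*9 = -9)
1797783 + (29*37)*B(1, 1) = 1797783 + (29*37)*(-9) = 1797783 + 1073*(-9) = 1797783 - 9657 = 1788126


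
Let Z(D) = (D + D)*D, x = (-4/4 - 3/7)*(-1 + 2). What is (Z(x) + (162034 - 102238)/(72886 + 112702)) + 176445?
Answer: 401149426486/2273453 ≈ 1.7645e+5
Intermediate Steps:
x = -10/7 (x = (-4*1/4 - 3*1/7)*1 = (-1 - 3/7)*1 = -10/7*1 = -10/7 ≈ -1.4286)
Z(D) = 2*D**2 (Z(D) = (2*D)*D = 2*D**2)
(Z(x) + (162034 - 102238)/(72886 + 112702)) + 176445 = (2*(-10/7)**2 + (162034 - 102238)/(72886 + 112702)) + 176445 = (2*(100/49) + 59796/185588) + 176445 = (200/49 + 59796*(1/185588)) + 176445 = (200/49 + 14949/46397) + 176445 = 10011901/2273453 + 176445 = 401149426486/2273453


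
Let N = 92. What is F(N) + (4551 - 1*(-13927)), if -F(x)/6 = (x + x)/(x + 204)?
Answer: 683548/37 ≈ 18474.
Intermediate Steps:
F(x) = -12*x/(204 + x) (F(x) = -6*(x + x)/(x + 204) = -6*2*x/(204 + x) = -12*x/(204 + x))
F(N) + (4551 - 1*(-13927)) = -12*92/(204 + 92) + (4551 - 1*(-13927)) = -12*92/296 + (4551 + 13927) = -12*92*1/296 + 18478 = -138/37 + 18478 = 683548/37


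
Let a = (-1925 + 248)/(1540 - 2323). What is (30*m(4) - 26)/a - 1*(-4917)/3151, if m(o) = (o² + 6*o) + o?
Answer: 1066948437/1761409 ≈ 605.74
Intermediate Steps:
m(o) = o² + 7*o
a = 559/261 (a = -1677/(-783) = -1677*(-1/783) = 559/261 ≈ 2.1418)
(30*m(4) - 26)/a - 1*(-4917)/3151 = (30*(4*(7 + 4)) - 26)/(559/261) - 1*(-4917)/3151 = (30*(4*11) - 26)*(261/559) + 4917*(1/3151) = (30*44 - 26)*(261/559) + 4917/3151 = (1320 - 26)*(261/559) + 4917/3151 = 1294*(261/559) + 4917/3151 = 337734/559 + 4917/3151 = 1066948437/1761409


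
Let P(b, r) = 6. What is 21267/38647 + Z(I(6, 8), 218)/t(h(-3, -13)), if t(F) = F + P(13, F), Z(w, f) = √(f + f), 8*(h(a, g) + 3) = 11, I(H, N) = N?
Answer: 21267/38647 + 16*√109/35 ≈ 5.3230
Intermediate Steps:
h(a, g) = -13/8 (h(a, g) = -3 + (⅛)*11 = -3 + 11/8 = -13/8)
Z(w, f) = √2*√f (Z(w, f) = √(2*f) = √2*√f)
t(F) = 6 + F (t(F) = F + 6 = 6 + F)
21267/38647 + Z(I(6, 8), 218)/t(h(-3, -13)) = 21267/38647 + (√2*√218)/(6 - 13/8) = 21267*(1/38647) + (2*√109)/(35/8) = 21267/38647 + (2*√109)*(8/35) = 21267/38647 + 16*√109/35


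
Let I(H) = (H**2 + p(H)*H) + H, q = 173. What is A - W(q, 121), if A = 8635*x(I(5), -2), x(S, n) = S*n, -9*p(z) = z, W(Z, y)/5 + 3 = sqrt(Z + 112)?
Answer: -4231015/9 - 5*sqrt(285) ≈ -4.7020e+5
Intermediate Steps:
W(Z, y) = -15 + 5*sqrt(112 + Z) (W(Z, y) = -15 + 5*sqrt(Z + 112) = -15 + 5*sqrt(112 + Z))
p(z) = -z/9
I(H) = H + 8*H**2/9 (I(H) = (H**2 + (-H/9)*H) + H = (H**2 - H**2/9) + H = 8*H**2/9 + H = H + 8*H**2/9)
A = -4231150/9 (A = 8635*(((1/9)*5*(9 + 8*5))*(-2)) = 8635*(((1/9)*5*(9 + 40))*(-2)) = 8635*(((1/9)*5*49)*(-2)) = 8635*((245/9)*(-2)) = 8635*(-490/9) = -4231150/9 ≈ -4.7013e+5)
A - W(q, 121) = -4231150/9 - (-15 + 5*sqrt(112 + 173)) = -4231150/9 - (-15 + 5*sqrt(285)) = -4231150/9 + (15 - 5*sqrt(285)) = -4231015/9 - 5*sqrt(285)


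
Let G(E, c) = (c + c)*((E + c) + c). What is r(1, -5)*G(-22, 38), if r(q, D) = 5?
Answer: 20520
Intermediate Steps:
G(E, c) = 2*c*(E + 2*c) (G(E, c) = (2*c)*(E + 2*c) = 2*c*(E + 2*c))
r(1, -5)*G(-22, 38) = 5*(2*38*(-22 + 2*38)) = 5*(2*38*(-22 + 76)) = 5*(2*38*54) = 5*4104 = 20520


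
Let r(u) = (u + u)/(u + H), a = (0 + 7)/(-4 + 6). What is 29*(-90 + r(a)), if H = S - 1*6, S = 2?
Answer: -3016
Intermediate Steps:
a = 7/2 ≈ 3.5000
H = -4 (H = 2 - 1*6 = 2 - 6 = -4)
r(u) = 2*u/(-4 + u) (r(u) = (u + u)/(u - 4) = (2*u)/(-4 + u) = 2*u/(-4 + u))
29*(-90 + r(a)) = 29*(-90 + 2*(7/2)/(-4 + 7/2)) = 29*(-90 + 2*(7/2)/(-½)) = 29*(-90 + 2*(7/2)*(-2)) = 29*(-90 - 14) = 29*(-104) = -3016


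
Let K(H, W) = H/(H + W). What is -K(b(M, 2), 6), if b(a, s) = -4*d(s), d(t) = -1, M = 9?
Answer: -⅖ ≈ -0.40000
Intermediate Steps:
b(a, s) = 4 (b(a, s) = -4*(-1) = 4)
K(H, W) = H/(H + W)
-K(b(M, 2), 6) = -4/(4 + 6) = -4/10 = -1*⅖ = -⅖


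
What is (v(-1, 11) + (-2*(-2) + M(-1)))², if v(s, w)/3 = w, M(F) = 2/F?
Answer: 1225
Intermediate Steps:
v(s, w) = 3*w
(v(-1, 11) + (-2*(-2) + M(-1)))² = (3*11 + (-2*(-2) + 2/(-1)))² = (33 + (4 + 2*(-1)))² = (33 + (4 - 2))² = (33 + 2)² = 35² = 1225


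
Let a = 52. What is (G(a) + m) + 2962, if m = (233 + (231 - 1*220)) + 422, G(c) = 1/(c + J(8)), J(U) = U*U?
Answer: 420849/116 ≈ 3628.0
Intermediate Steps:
J(U) = U²
G(c) = 1/(64 + c) (G(c) = 1/(c + 8²) = 1/(c + 64) = 1/(64 + c))
m = 666 (m = (233 + (231 - 220)) + 422 = (233 + 11) + 422 = 244 + 422 = 666)
(G(a) + m) + 2962 = (1/(64 + 52) + 666) + 2962 = (1/116 + 666) + 2962 = 77257/116 + 2962 = 420849/116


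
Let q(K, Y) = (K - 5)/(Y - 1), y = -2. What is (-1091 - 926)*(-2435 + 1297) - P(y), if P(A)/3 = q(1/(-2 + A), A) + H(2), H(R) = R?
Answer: 9181339/4 ≈ 2.2953e+6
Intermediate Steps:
q(K, Y) = (-5 + K)/(-1 + Y)
P(A) = 6 + 3*(-5 + 1/(-2 + A))/(-1 + A) (P(A) = 3*((-5 + 1/(-2 + A))/(-1 + A) + 2) = 3*(2 + (-5 + 1/(-2 + A))/(-1 + A)) = 6 + 3*(-5 + 1/(-2 + A))/(-1 + A))
(-1091 - 926)*(-2435 + 1297) - P(y) = (-1091 - 926)*(-2435 + 1297) - 3*(15 - 11*(-2) + 2*(-2)²)/(2 + (-2)² - 3*(-2)) = -2017*(-1138) - 3*(15 + 22 + 2*4)/(2 + 4 + 6) = 2295346 - 3*(15 + 22 + 8)/12 = 2295346 - 3*45/12 = 2295346 - 1*45/4 = 2295346 - 45/4 = 9181339/4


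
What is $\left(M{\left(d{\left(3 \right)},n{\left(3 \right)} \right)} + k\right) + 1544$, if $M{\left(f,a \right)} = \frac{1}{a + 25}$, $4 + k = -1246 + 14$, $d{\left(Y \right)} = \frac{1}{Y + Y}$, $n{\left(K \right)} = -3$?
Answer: $\frac{6777}{22} \approx 308.05$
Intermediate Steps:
$d{\left(Y \right)} = \frac{1}{2 Y}$
$k = -1236$ ($k = -4 + \left(-1246 + 14\right) = -4 - 1232 = -1236$)
$M{\left(f,a \right)} = \frac{1}{25 + a}$
$\left(M{\left(d{\left(3 \right)},n{\left(3 \right)} \right)} + k\right) + 1544 = \left(\frac{1}{25 - 3} - 1236\right) + 1544 = \left(\frac{1}{22} - 1236\right) + 1544 = - \frac{27191}{22} + 1544 = \frac{6777}{22}$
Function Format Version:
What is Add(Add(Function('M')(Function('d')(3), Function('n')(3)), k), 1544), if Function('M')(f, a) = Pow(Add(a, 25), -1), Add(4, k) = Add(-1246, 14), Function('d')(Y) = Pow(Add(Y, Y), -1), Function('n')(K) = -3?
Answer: Rational(6777, 22) ≈ 308.05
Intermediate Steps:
Function('d')(Y) = Mul(Rational(1, 2), Pow(Y, -1)) (Function('d')(Y) = Pow(Mul(2, Y), -1) = Mul(Rational(1, 2), Pow(Y, -1)))
k = -1236 (k = Add(-4, Add(-1246, 14)) = Add(-4, -1232) = -1236)
Function('M')(f, a) = Pow(Add(25, a), -1)
Add(Add(Function('M')(Function('d')(3), Function('n')(3)), k), 1544) = Add(Add(Pow(Add(25, -3), -1), -1236), 1544) = Add(Add(Pow(22, -1), -1236), 1544) = Add(Add(Rational(1, 22), -1236), 1544) = Add(Rational(-27191, 22), 1544) = Rational(6777, 22)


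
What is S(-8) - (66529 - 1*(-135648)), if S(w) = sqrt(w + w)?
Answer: -202177 + 4*I ≈ -2.0218e+5 + 4.0*I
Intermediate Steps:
S(w) = sqrt(2)*sqrt(w) (S(w) = sqrt(2*w) = sqrt(2)*sqrt(w))
S(-8) - (66529 - 1*(-135648)) = sqrt(2)*sqrt(-8) - (66529 - 1*(-135648)) = sqrt(2)*(2*I*sqrt(2)) - (66529 + 135648) = 4*I - 1*202177 = 4*I - 202177 = -202177 + 4*I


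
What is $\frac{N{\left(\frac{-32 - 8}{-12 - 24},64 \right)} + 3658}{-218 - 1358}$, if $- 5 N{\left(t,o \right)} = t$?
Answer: $- \frac{4115}{1773} \approx -2.3209$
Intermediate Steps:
$N{\left(t,o \right)} = - \frac{t}{5}$
$\frac{N{\left(\frac{-32 - 8}{-12 - 24},64 \right)} + 3658}{-218 - 1358} = \frac{- \frac{\left(-32 - 8\right) \frac{1}{-12 - 24}}{5} + 3658}{-218 - 1358} = \frac{- \frac{\left(-40\right) \frac{1}{-36}}{5} + 3658}{-1576} = \left(- \frac{\left(-40\right) \left(- \frac{1}{36}\right)}{5} + 3658\right) \left(- \frac{1}{1576}\right) = \left(\left(- \frac{1}{5}\right) \frac{10}{9} + 3658\right) \left(- \frac{1}{1576}\right) = \left(- \frac{2}{9} + 3658\right) \left(- \frac{1}{1576}\right) = \frac{32920}{9} \left(- \frac{1}{1576}\right) = - \frac{4115}{1773}$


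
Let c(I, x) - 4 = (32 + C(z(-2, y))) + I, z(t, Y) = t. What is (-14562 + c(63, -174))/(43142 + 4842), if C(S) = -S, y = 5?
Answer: -14461/47984 ≈ -0.30137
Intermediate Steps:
c(I, x) = 38 + I (c(I, x) = 4 + ((32 - 1*(-2)) + I) = 4 + ((32 + 2) + I) = 4 + (34 + I) = 38 + I)
(-14562 + c(63, -174))/(43142 + 4842) = (-14562 + (38 + 63))/(43142 + 4842) = (-14562 + 101)/47984 = -14461*1/47984 = -14461/47984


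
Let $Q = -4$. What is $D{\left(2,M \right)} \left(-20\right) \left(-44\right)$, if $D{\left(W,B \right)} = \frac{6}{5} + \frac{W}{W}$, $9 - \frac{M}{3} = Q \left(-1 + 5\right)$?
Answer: $1936$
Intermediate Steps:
$M = 75$ ($M = 27 - 3 \left(- 4 \left(-1 + 5\right)\right) = 27 - 3 \left(\left(-4\right) 4\right) = 27 - -48 = 27 + 48 = 75$)
$D{\left(W,B \right)} = \frac{11}{5}$ ($D{\left(W,B \right)} = 6 \cdot \frac{1}{5} + 1 = \frac{6}{5} + 1 = \frac{11}{5}$)
$D{\left(2,M \right)} \left(-20\right) \left(-44\right) = \frac{11}{5} \left(-20\right) \left(-44\right) = \left(-44\right) \left(-44\right) = 1936$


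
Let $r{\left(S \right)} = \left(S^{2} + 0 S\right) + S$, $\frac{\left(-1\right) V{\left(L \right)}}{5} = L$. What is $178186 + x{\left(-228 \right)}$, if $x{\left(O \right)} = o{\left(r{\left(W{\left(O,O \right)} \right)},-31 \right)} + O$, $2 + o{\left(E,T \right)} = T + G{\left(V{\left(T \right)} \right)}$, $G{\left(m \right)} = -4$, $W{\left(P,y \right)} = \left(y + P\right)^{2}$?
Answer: $177921$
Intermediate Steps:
$V{\left(L \right)} = - 5 L$
$W{\left(P,y \right)} = \left(P + y\right)^{2}$
$r{\left(S \right)} = S + S^{2}$ ($r{\left(S \right)} = \left(S^{2} + 0\right) + S = S^{2} + S = S + S^{2}$)
$o{\left(E,T \right)} = -6 + T$ ($o{\left(E,T \right)} = -2 + \left(T - 4\right) = -2 + \left(-4 + T\right) = -6 + T$)
$x{\left(O \right)} = -37 + O$ ($x{\left(O \right)} = \left(-6 - 31\right) + O = -37 + O$)
$178186 + x{\left(-228 \right)} = 178186 - 265 = 177921$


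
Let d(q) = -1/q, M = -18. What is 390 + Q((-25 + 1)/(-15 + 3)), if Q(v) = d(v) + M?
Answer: 743/2 ≈ 371.50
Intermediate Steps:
Q(v) = -18 - 1/v (Q(v) = -1/v - 18 = -18 - 1/v)
390 + Q((-25 + 1)/(-15 + 3)) = 390 + (-18 - 1/((-25 + 1)/(-15 + 3))) = 390 + (-18 - 1/((-24/(-12)))) = 390 + (-18 - 1/((-24*(-1/12)))) = 390 + (-18 - 1/2) = 390 - 37/2 = 743/2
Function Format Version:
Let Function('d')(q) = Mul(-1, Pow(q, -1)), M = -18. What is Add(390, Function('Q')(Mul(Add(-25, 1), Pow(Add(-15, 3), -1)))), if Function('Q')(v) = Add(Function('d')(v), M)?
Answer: Rational(743, 2) ≈ 371.50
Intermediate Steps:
Function('Q')(v) = Add(-18, Mul(-1, Pow(v, -1))) (Function('Q')(v) = Add(Mul(-1, Pow(v, -1)), -18) = Add(-18, Mul(-1, Pow(v, -1))))
Add(390, Function('Q')(Mul(Add(-25, 1), Pow(Add(-15, 3), -1)))) = Add(390, Add(-18, Mul(-1, Pow(Mul(Add(-25, 1), Pow(Add(-15, 3), -1)), -1)))) = Add(390, Add(-18, Mul(-1, Pow(Mul(-24, Pow(-12, -1)), -1)))) = Add(390, Add(-18, Mul(-1, Pow(Mul(-24, Rational(-1, 12)), -1)))) = Add(390, Add(-18, Mul(-1, Pow(2, -1)))) = Add(390, Add(-18, Mul(-1, Rational(1, 2)))) = Add(390, Add(-18, Rational(-1, 2))) = Add(390, Rational(-37, 2)) = Rational(743, 2)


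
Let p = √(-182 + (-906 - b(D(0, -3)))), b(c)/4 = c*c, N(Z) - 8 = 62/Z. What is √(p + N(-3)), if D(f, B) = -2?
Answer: √(-114 + 36*I*√69)/3 ≈ 3.3832 + 4.9105*I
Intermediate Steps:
N(Z) = 8 + 62/Z
b(c) = 4*c² (b(c) = 4*(c*c) = 4*c²)
p = 4*I*√69 (p = √(-182 + (-906 - 4*(-2)²)) = √(-182 + (-906 - 4*4)) = √(-182 + (-906 - 1*16)) = √(-182 + (-906 - 16)) = √(-182 - 922) = √(-1104) = 4*I*√69 ≈ 33.227*I)
√(p + N(-3)) = √(4*I*√69 + (8 + 62/(-3))) = √(4*I*√69 + (8 + 62*(-⅓))) = √(4*I*√69 + (8 - 62/3)) = √(4*I*√69 - 38/3) = √(-38/3 + 4*I*√69)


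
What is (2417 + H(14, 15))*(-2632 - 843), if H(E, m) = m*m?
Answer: -9180950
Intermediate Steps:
H(E, m) = m²
(2417 + H(14, 15))*(-2632 - 843) = (2417 + 15²)*(-2632 - 843) = (2417 + 225)*(-3475) = 2642*(-3475) = -9180950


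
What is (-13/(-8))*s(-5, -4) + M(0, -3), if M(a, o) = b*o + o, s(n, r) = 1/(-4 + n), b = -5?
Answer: 851/72 ≈ 11.819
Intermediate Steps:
M(a, o) = -4*o (M(a, o) = -5*o + o = -4*o)
(-13/(-8))*s(-5, -4) + M(0, -3) = (-13/(-8))/(-4 - 5) - 4*(-3) = -13*(-⅛)/(-9) + 12 = (13/8)*(-⅑) + 12 = -13/72 + 12 = 851/72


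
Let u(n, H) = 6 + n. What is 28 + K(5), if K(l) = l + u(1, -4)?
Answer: 40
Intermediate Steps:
K(l) = 7 + l (K(l) = l + (6 + 1) = l + 7 = 7 + l)
28 + K(5) = 28 + (7 + 5) = 28 + 12 = 40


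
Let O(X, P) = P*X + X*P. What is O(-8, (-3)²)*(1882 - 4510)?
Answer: 378432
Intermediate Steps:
O(X, P) = 2*P*X (O(X, P) = P*X + P*X = 2*P*X)
O(-8, (-3)²)*(1882 - 4510) = (2*(-3)²*(-8))*(1882 - 4510) = (2*9*(-8))*(-2628) = -144*(-2628) = 378432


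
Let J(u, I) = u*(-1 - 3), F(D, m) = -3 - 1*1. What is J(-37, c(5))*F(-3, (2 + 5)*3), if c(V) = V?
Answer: -592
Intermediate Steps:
F(D, m) = -4 (F(D, m) = -3 - 1 = -4)
J(u, I) = -4*u (J(u, I) = u*(-4) = -4*u)
J(-37, c(5))*F(-3, (2 + 5)*3) = -4*(-37)*(-4) = 148*(-4) = -592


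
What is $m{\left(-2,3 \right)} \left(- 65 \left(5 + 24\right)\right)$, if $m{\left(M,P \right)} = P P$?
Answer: $-16965$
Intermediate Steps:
$m{\left(M,P \right)} = P^{2}$
$m{\left(-2,3 \right)} \left(- 65 \left(5 + 24\right)\right) = 3^{2} \left(- 65 \left(5 + 24\right)\right) = 9 \left(\left(-65\right) 29\right) = 9 \left(-1885\right) = -16965$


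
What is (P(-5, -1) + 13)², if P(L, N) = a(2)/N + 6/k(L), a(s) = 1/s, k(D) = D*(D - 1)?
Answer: 16129/100 ≈ 161.29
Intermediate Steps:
k(D) = D*(-1 + D)
P(L, N) = 1/(2*N) + 6/(L*(-1 + L)) (P(L, N) = 1/(2*N) + 6/((L*(-1 + L))) = 1/(2*N) + 6*(1/(L*(-1 + L))) = 1/(2*N) + 6/(L*(-1 + L)))
(P(-5, -1) + 13)² = ((½)*(12*(-1) - 5*(-1 - 5))/(-5*(-1)*(-1 - 5)) + 13)² = ((½)*(-⅕)*(-1)*(-12 - 5*(-6))/(-6) + 13)² = ((½)*(-⅕)*(-1)*(-⅙)*(-12 + 30) + 13)² = ((½)*(-⅕)*(-1)*(-⅙)*18 + 13)² = (-3/10 + 13)² = (127/10)² = 16129/100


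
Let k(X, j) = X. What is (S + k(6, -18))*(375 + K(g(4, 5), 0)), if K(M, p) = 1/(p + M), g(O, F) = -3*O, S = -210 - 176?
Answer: -427405/3 ≈ -1.4247e+5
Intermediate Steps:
S = -386
K(M, p) = 1/(M + p)
(S + k(6, -18))*(375 + K(g(4, 5), 0)) = (-386 + 6)*(375 + 1/(-3*4 + 0)) = -380*(375 + 1/(-12 + 0)) = -380*(375 + 1/(-12)) = -380*(375 - 1/12) = -380*4499/12 = -427405/3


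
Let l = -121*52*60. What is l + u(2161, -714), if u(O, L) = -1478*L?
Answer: 677772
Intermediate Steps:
l = -377520 (l = -6292*60 = -377520)
l + u(2161, -714) = -377520 - 1478*(-714) = -377520 + 1055292 = 677772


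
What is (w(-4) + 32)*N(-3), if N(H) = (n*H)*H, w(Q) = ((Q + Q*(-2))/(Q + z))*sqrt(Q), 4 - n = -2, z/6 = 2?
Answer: 1728 + 54*I ≈ 1728.0 + 54.0*I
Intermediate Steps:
z = 12 (z = 6*2 = 12)
n = 6 (n = 4 - 1*(-2) = 4 + 2 = 6)
w(Q) = -Q**(3/2)/(12 + Q) (w(Q) = ((Q + Q*(-2))/(Q + 12))*sqrt(Q) = ((Q - 2*Q)/(12 + Q))*sqrt(Q) = ((-Q)/(12 + Q))*sqrt(Q) = (-Q/(12 + Q))*sqrt(Q) = -Q**(3/2)/(12 + Q))
N(H) = 6*H**2 (N(H) = (6*H)*H = 6*H**2)
(w(-4) + 32)*N(-3) = (-(-4)**(3/2)/(12 - 4) + 32)*(6*(-3)**2) = (-1*(-8*I)/8 + 32)*(6*9) = (-1*(-8*I)*1/8 + 32)*54 = (I + 32)*54 = (32 + I)*54 = 1728 + 54*I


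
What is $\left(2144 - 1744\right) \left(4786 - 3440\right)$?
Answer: $538400$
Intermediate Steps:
$\left(2144 - 1744\right) \left(4786 - 3440\right) = 400 \cdot 1346 = 538400$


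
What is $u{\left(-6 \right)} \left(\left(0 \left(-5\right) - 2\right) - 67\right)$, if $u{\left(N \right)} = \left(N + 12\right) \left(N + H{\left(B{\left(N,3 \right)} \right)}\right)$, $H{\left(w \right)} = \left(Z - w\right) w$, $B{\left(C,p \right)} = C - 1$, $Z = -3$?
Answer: $14076$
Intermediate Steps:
$B{\left(C,p \right)} = -1 + C$
$H{\left(w \right)} = w \left(-3 - w\right)$ ($H{\left(w \right)} = \left(-3 - w\right) w = w \left(-3 - w\right)$)
$u{\left(N \right)} = \left(12 + N\right) \left(N - \left(-1 + N\right) \left(2 + N\right)\right)$ ($u{\left(N \right)} = \left(N + 12\right) \left(N - \left(-1 + N\right) \left(3 + \left(-1 + N\right)\right)\right) = \left(12 + N\right) \left(N - \left(-1 + N\right) \left(2 + N\right)\right)$)
$u{\left(-6 \right)} \left(\left(0 \left(-5\right) - 2\right) - 67\right) = \left(24 - \left(-6\right)^{3} - 12 \left(-6\right)^{2} + 2 \left(-6\right)\right) \left(\left(0 \left(-5\right) - 2\right) - 67\right) = \left(24 - -216 - 432 - 12\right) \left(\left(0 - 2\right) - 67\right) = \left(24 + 216 - 432 - 12\right) \left(-2 - 67\right) = \left(-204\right) \left(-69\right) = 14076$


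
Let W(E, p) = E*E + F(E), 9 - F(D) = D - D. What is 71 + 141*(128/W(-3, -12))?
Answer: 3221/3 ≈ 1073.7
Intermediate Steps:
F(D) = 9 (F(D) = 9 - (D - D) = 9 - 1*0 = 9 + 0 = 9)
W(E, p) = 9 + E² (W(E, p) = E*E + 9 = E² + 9 = 9 + E²)
71 + 141*(128/W(-3, -12)) = 71 + 141*(128/(9 + (-3)²)) = 71 + 141*(128/(9 + 9)) = 71 + 141*(128/18) = 71 + 141*(128*(1/18)) = 71 + 141*(64/9) = 71 + 3008/3 = 3221/3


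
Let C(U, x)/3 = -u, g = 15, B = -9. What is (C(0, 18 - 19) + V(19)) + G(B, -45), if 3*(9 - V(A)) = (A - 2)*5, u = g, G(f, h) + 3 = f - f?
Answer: -202/3 ≈ -67.333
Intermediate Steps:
G(f, h) = -3 (G(f, h) = -3 + (f - f) = -3 + 0 = -3)
u = 15
V(A) = 37/3 - 5*A/3 (V(A) = 9 - (A - 2)*5/3 = 9 - (-2 + A)*5/3 = 9 - (-10 + 5*A)/3 = 9 + (10/3 - 5*A/3) = 37/3 - 5*A/3)
C(U, x) = -45 (C(U, x) = 3*(-1*15) = 3*(-15) = -45)
(C(0, 18 - 19) + V(19)) + G(B, -45) = (-45 + (37/3 - 5/3*19)) - 3 = (-45 + (37/3 - 95/3)) - 3 = (-45 - 58/3) - 3 = -193/3 - 3 = -202/3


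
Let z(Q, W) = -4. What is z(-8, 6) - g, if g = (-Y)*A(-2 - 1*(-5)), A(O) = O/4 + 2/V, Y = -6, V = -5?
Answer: -61/10 ≈ -6.1000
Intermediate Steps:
A(O) = -⅖ + O/4 (A(O) = O/4 + 2/(-5) = O*(¼) + 2*(-⅕) = O/4 - ⅖ = -⅖ + O/4)
g = 21/10 (g = (-1*(-6))*(-⅖ + (-2 - 1*(-5))/4) = 6*(-⅖ + (-2 + 5)/4) = 6*(-⅖ + (¼)*3) = 6*(-⅖ + ¾) = 6*(7/20) = 21/10 ≈ 2.1000)
z(-8, 6) - g = -4 - 1*21/10 = -4 - 21/10 = -61/10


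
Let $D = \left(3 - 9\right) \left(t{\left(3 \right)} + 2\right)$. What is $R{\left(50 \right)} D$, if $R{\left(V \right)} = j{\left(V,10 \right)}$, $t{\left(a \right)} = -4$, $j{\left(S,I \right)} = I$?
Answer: $120$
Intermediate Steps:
$R{\left(V \right)} = 10$
$D = 12$ ($D = \left(3 - 9\right) \left(-4 + 2\right) = \left(-6\right) \left(-2\right) = 12$)
$R{\left(50 \right)} D = 10 \cdot 12 = 120$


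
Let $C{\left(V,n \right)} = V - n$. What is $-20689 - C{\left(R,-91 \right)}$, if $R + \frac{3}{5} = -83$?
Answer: $- \frac{103482}{5} \approx -20696.0$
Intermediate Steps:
$R = - \frac{418}{5}$ ($R = - \frac{3}{5} - 83 = - \frac{418}{5} \approx -83.6$)
$-20689 - C{\left(R,-91 \right)} = -20689 - \left(- \frac{418}{5} - -91\right) = -20689 - \left(- \frac{418}{5} + 91\right) = -20689 - \frac{37}{5} = - \frac{103482}{5}$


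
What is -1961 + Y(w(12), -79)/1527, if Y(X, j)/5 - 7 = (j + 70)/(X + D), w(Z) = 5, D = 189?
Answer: -580915973/296238 ≈ -1961.0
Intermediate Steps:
Y(X, j) = 35 + 5*(70 + j)/(189 + X) (Y(X, j) = 35 + 5*((j + 70)/(X + 189)) = 35 + 5*((70 + j)/(189 + X)) = 35 + 5*(70 + j)/(189 + X))
-1961 + Y(w(12), -79)/1527 = -1961 + (5*(1393 - 79 + 7*5)/(189 + 5))/1527 = -1961 + (5*(1393 - 79 + 35)/194)*(1/1527) = -1961 + (5*(1/194)*1349)*(1/1527) = -1961 + (6745/194)*(1/1527) = -1961 + 6745/296238 = -580915973/296238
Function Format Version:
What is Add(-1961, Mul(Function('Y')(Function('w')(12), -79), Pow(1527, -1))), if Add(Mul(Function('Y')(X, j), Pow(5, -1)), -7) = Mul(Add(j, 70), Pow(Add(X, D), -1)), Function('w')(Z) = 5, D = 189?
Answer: Rational(-580915973, 296238) ≈ -1961.0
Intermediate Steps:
Function('Y')(X, j) = Add(35, Mul(5, Pow(Add(189, X), -1), Add(70, j))) (Function('Y')(X, j) = Add(35, Mul(5, Mul(Add(j, 70), Pow(Add(X, 189), -1)))) = Add(35, Mul(5, Mul(Add(70, j), Pow(Add(189, X), -1)))) = Add(35, Mul(5, Mul(Pow(Add(189, X), -1), Add(70, j)))) = Add(35, Mul(5, Pow(Add(189, X), -1), Add(70, j))))
Add(-1961, Mul(Function('Y')(Function('w')(12), -79), Pow(1527, -1))) = Add(-1961, Mul(Mul(5, Pow(Add(189, 5), -1), Add(1393, -79, Mul(7, 5))), Pow(1527, -1))) = Add(-1961, Mul(Mul(5, Pow(194, -1), Add(1393, -79, 35)), Rational(1, 1527))) = Add(-1961, Mul(Mul(5, Rational(1, 194), 1349), Rational(1, 1527))) = Add(-1961, Mul(Rational(6745, 194), Rational(1, 1527))) = Add(-1961, Rational(6745, 296238)) = Rational(-580915973, 296238)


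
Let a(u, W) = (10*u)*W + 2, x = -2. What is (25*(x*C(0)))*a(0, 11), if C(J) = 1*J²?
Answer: 0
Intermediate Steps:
a(u, W) = 2 + 10*W*u (a(u, W) = 10*W*u + 2 = 2 + 10*W*u)
C(J) = J²
(25*(x*C(0)))*a(0, 11) = (25*(-2*0²))*(2 + 10*11*0) = (25*(-2*0))*(2 + 0) = (25*0)*2 = 0*2 = 0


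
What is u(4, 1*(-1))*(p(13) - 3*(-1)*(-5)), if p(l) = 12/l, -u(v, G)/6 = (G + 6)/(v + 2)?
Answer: 915/13 ≈ 70.385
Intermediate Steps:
u(v, G) = -6*(6 + G)/(2 + v) (u(v, G) = -6*(G + 6)/(v + 2) = -6*(6 + G)/(2 + v))
u(4, 1*(-1))*(p(13) - 3*(-1)*(-5)) = (6*(-6 - (-1))/(2 + 4))*(12/13 - 3*(-1)*(-5)) = (6*(-6 - 1*(-1))/6)*(12*(1/13) + 3*(-5)) = (6*(⅙)*(-6 + 1))*(12/13 - 15) = (6*(⅙)*(-5))*(-183/13) = -5*(-183/13) = 915/13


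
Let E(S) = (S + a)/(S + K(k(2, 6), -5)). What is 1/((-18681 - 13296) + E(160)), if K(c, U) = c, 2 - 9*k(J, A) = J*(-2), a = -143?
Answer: -482/15412863 ≈ -3.1273e-5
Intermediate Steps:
k(J, A) = 2/9 + 2*J/9 (k(J, A) = 2/9 - J*(-2)/9 = 2/9 - (-2)*J/9 = 2/9 + 2*J/9)
E(S) = (-143 + S)/(2/3 + S) (E(S) = (S - 143)/(S + (2/9 + (2/9)*2)) = (-143 + S)/(S + (2/9 + 4/9)) = (-143 + S)/(S + 2/3) = (-143 + S)/(2/3 + S))
1/((-18681 - 13296) + E(160)) = 1/((-18681 - 13296) + 3*(-143 + 160)/(2 + 3*160)) = 1/(-31977 + 3*17/(2 + 480)) = 1/(-31977 + 3*17/482) = 1/(-31977 + 3*(1/482)*17) = 1/(-31977 + 51/482) = 1/(-15412863/482) = -482/15412863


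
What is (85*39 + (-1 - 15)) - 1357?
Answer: 1942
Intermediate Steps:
(85*39 + (-1 - 15)) - 1357 = (3315 - 16) - 1357 = 3299 - 1357 = 1942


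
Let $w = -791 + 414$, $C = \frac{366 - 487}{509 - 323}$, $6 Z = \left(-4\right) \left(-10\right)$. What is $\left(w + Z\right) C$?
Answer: $\frac{134431}{558} \approx 240.92$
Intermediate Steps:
$Z = \frac{20}{3}$ ($Z = \frac{\left(-4\right) \left(-10\right)}{6} = \frac{1}{6} \cdot 40 = \frac{20}{3} \approx 6.6667$)
$C = - \frac{121}{186} \approx -0.65054$
$w = -377$
$\left(w + Z\right) C = \left(-377 + \frac{20}{3}\right) \left(- \frac{121}{186}\right) = \left(- \frac{1111}{3}\right) \left(- \frac{121}{186}\right) = \frac{134431}{558}$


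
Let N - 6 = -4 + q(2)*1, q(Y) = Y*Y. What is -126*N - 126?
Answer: -882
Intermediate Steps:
q(Y) = Y**2
N = 6 (N = 6 + (-4 + 2**2*1) = 6 + (-4 + 4*1) = 6 + (-4 + 4) = 6 + 0 = 6)
-126*N - 126 = -126*6 - 126 = -756 - 126 = -882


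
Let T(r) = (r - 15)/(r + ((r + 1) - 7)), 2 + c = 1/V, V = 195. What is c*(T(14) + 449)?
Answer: -3842153/4290 ≈ -895.61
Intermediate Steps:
c = -389/195 (c = -2 + 1/195 = -389/195 ≈ -1.9949)
T(r) = (-15 + r)/(-6 + 2*r) (T(r) = (-15 + r)/(r + ((1 + r) - 7)) = (-15 + r)/(r + (-6 + r)) = (-15 + r)/(-6 + 2*r))
c*(T(14) + 449) = -389*((-15 + 14)/(2*(-3 + 14)) + 449)/195 = -389*((½)*(-1)/11 + 449)/195 = -389*((½)*(1/11)*(-1) + 449)/195 = -389*(-1/22 + 449)/195 = -389/195*9877/22 = -3842153/4290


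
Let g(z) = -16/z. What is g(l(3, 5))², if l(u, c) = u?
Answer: 256/9 ≈ 28.444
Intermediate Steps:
g(l(3, 5))² = (-16/3)² = 256/9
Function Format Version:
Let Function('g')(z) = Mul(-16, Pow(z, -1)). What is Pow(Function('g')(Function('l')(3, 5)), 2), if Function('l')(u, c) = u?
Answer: Rational(256, 9) ≈ 28.444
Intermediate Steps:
Pow(Function('g')(Function('l')(3, 5)), 2) = Pow(Mul(-16, Pow(3, -1)), 2) = Pow(Mul(-16, Rational(1, 3)), 2) = Pow(Rational(-16, 3), 2) = Rational(256, 9)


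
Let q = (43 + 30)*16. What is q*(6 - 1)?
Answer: 5840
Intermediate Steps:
q = 1168 (q = 73*16 = 1168)
q*(6 - 1) = 1168*(6 - 1) = 1168*5 = 5840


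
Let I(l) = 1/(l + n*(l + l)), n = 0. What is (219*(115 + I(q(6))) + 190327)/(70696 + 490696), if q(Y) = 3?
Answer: 215585/561392 ≈ 0.38402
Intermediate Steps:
I(l) = 1/l (I(l) = 1/(l + 0*(l + l)) = 1/(l + 0*(2*l)) = 1/(l + 0) = 1/l)
(219*(115 + I(q(6))) + 190327)/(70696 + 490696) = (219*(115 + 1/3) + 190327)/(70696 + 490696) = (219*(115 + ⅓) + 190327)/561392 = (219*(346/3) + 190327)*(1/561392) = (25258 + 190327)*(1/561392) = 215585*(1/561392) = 215585/561392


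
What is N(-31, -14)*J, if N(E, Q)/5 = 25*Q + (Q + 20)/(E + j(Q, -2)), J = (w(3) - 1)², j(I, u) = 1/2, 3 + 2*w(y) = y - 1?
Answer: -480645/122 ≈ -3939.7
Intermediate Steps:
w(y) = -2 + y/2 (w(y) = -3/2 + (y - 1)/2 = -3/2 + (-1 + y)/2 = -3/2 + (-½ + y/2) = -2 + y/2)
j(I, u) = ½
J = 9/4 (J = ((-2 + (½)*3) - 1)² = ((-2 + 3/2) - 1)² = (-½ - 1)² = (-3/2)² = 9/4 ≈ 2.2500)
N(E, Q) = 125*Q + 5*(20 + Q)/(½ + E) (N(E, Q) = 5*(25*Q + (Q + 20)/(E + ½)) = 5*(25*Q + (20 + Q)/(½ + E)) = 125*Q + 5*(20 + Q)/(½ + E))
N(-31, -14)*J = (5*(40 + 27*(-14) + 50*(-31)*(-14))/(1 + 2*(-31)))*(9/4) = (5*(40 - 378 + 21700)/(1 - 62))*(9/4) = (5*21362/(-61))*(9/4) = (5*(-1/61)*21362)*(9/4) = -106810/61*9/4 = -480645/122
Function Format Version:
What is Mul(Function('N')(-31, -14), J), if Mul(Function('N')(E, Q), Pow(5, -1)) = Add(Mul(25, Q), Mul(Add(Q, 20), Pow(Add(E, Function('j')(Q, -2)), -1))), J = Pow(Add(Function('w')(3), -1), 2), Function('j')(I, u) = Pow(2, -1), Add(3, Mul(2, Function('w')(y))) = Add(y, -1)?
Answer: Rational(-480645, 122) ≈ -3939.7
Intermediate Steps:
Function('w')(y) = Add(-2, Mul(Rational(1, 2), y)) (Function('w')(y) = Add(Rational(-3, 2), Mul(Rational(1, 2), Add(y, -1))) = Add(Rational(-3, 2), Mul(Rational(1, 2), Add(-1, y))) = Add(Rational(-3, 2), Add(Rational(-1, 2), Mul(Rational(1, 2), y))) = Add(-2, Mul(Rational(1, 2), y)))
Function('j')(I, u) = Rational(1, 2)
J = Rational(9, 4) (J = Pow(Add(Add(-2, Mul(Rational(1, 2), 3)), -1), 2) = Pow(Add(Add(-2, Rational(3, 2)), -1), 2) = Pow(Add(Rational(-1, 2), -1), 2) = Pow(Rational(-3, 2), 2) = Rational(9, 4) ≈ 2.2500)
Function('N')(E, Q) = Add(Mul(125, Q), Mul(5, Pow(Add(Rational(1, 2), E), -1), Add(20, Q))) (Function('N')(E, Q) = Mul(5, Add(Mul(25, Q), Mul(Add(Q, 20), Pow(Add(E, Rational(1, 2)), -1)))) = Mul(5, Add(Mul(25, Q), Mul(Add(20, Q), Pow(Add(Rational(1, 2), E), -1)))) = Mul(5, Add(Mul(25, Q), Mul(Pow(Add(Rational(1, 2), E), -1), Add(20, Q)))) = Add(Mul(125, Q), Mul(5, Pow(Add(Rational(1, 2), E), -1), Add(20, Q))))
Mul(Function('N')(-31, -14), J) = Mul(Mul(5, Pow(Add(1, Mul(2, -31)), -1), Add(40, Mul(27, -14), Mul(50, -31, -14))), Rational(9, 4)) = Mul(Mul(5, Pow(Add(1, -62), -1), Add(40, -378, 21700)), Rational(9, 4)) = Mul(Mul(5, Pow(-61, -1), 21362), Rational(9, 4)) = Mul(Mul(5, Rational(-1, 61), 21362), Rational(9, 4)) = Mul(Rational(-106810, 61), Rational(9, 4)) = Rational(-480645, 122)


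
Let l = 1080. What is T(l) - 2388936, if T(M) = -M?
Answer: -2390016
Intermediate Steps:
T(l) - 2388936 = -1*1080 - 2388936 = -1080 - 2388936 = -2390016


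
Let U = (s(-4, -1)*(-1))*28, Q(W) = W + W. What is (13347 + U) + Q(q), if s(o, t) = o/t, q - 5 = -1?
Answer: 13243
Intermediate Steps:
q = 4 (q = 5 - 1 = 4)
Q(W) = 2*W
U = -112 (U = (-4/(-1)*(-1))*28 = (-4*(-1)*(-1))*28 = (4*(-1))*28 = -4*28 = -112)
(13347 + U) + Q(q) = (13347 - 112) + 2*4 = 13235 + 8 = 13243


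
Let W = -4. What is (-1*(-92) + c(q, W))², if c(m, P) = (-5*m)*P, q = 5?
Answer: 36864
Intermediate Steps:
c(m, P) = -5*P*m
(-1*(-92) + c(q, W))² = (-1*(-92) - 5*(-4)*5)² = (92 + 100)² = 192² = 36864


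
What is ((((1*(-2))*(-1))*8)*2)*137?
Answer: 4384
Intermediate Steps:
((((1*(-2))*(-1))*8)*2)*137 = ((-2*(-1)*8)*2)*137 = ((2*8)*2)*137 = (16*2)*137 = 32*137 = 4384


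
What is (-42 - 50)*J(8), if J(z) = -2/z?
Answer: 23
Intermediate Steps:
(-42 - 50)*J(8) = (-42 - 50)*(-2/8) = -(-184)/8 = -92*(-¼) = 23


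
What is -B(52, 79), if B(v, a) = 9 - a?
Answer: 70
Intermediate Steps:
-B(52, 79) = -(9 - 1*79) = -(9 - 79) = -1*(-70) = 70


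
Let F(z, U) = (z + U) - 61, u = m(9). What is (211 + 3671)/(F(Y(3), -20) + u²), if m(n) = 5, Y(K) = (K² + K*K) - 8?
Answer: -1941/23 ≈ -84.391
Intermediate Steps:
Y(K) = -8 + 2*K² (Y(K) = (K² + K²) - 8 = 2*K² - 8 = -8 + 2*K²)
u = 5
F(z, U) = -61 + U + z (F(z, U) = (U + z) - 61 = -61 + U + z)
(211 + 3671)/(F(Y(3), -20) + u²) = (211 + 3671)/((-61 - 20 + (-8 + 2*3²)) + 5²) = 3882/((-61 - 20 + (-8 + 2*9)) + 25) = 3882/((-61 - 20 + (-8 + 18)) + 25) = 3882/((-61 - 20 + 10) + 25) = 3882/(-71 + 25) = 3882/(-46) = 3882*(-1/46) = -1941/23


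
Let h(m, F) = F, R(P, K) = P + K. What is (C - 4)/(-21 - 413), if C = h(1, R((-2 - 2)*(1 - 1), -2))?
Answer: 3/217 ≈ 0.013825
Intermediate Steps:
R(P, K) = K + P
C = -2 (C = -2 + (-2 - 2)*(1 - 1) = -2 - 4*0 = -2 + 0 = -2)
(C - 4)/(-21 - 413) = (-2 - 4)/(-21 - 413) = -6/(-434) = -6*(-1/434) = 3/217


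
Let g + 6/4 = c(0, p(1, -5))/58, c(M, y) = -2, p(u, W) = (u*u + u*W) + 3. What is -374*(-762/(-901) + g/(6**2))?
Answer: -16619537/55332 ≈ -300.36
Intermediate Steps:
p(u, W) = 3 + u**2 + W*u (p(u, W) = (u**2 + W*u) + 3 = 3 + u**2 + W*u)
g = -89/58 (g = -3/2 - 2/58 = -3/2 + (1/58)*(-2) = -3/2 - 1/29 = -89/58 ≈ -1.5345)
-374*(-762/(-901) + g/(6**2)) = -374*(-762/(-901) - 89/(58*(6**2))) = -374*(-762*(-1/901) - 89/58/36) = -374*(762/901 - 89/58*1/36) = -374*(762/901 - 89/2088) = -374*1510867/1881288 = -16619537/55332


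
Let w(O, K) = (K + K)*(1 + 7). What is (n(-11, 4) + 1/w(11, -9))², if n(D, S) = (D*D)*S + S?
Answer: 4938013441/20736 ≈ 2.3814e+5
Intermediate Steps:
n(D, S) = S + S*D² (n(D, S) = D²*S + S = S*D² + S = S + S*D²)
w(O, K) = 16*K (w(O, K) = (2*K)*8 = 16*K)
(n(-11, 4) + 1/w(11, -9))² = (4*(1 + (-11)²) + 1/(16*(-9)))² = (4*(1 + 121) + 1/(-144))² = (4*122 - 1/144)² = (488 - 1/144)² = (70271/144)² = 4938013441/20736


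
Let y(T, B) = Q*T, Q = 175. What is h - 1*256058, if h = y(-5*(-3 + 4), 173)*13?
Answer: -267433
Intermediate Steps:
y(T, B) = 175*T
h = -11375 (h = (175*(-5*(-3 + 4)))*13 = (175*(-5*1))*13 = (175*(-5))*13 = -875*13 = -11375)
h - 1*256058 = -11375 - 1*256058 = -11375 - 256058 = -267433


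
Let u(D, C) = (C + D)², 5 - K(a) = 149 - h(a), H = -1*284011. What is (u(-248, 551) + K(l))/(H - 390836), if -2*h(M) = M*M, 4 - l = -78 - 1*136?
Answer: -67903/674847 ≈ -0.10062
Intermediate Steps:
l = 218 (l = 4 - (-78 - 1*136) = 4 - (-78 - 136) = 4 - 1*(-214) = 4 + 214 = 218)
h(M) = -M²/2 (h(M) = -M*M/2 = -M²/2)
H = -284011
K(a) = -144 - a²/2 (K(a) = 5 - (149 - (-1)*a²/2) = 5 - (149 + a²/2) = 5 + (-149 - a²/2) = -144 - a²/2)
(u(-248, 551) + K(l))/(H - 390836) = ((551 - 248)² + (-144 - ½*218²))/(-284011 - 390836) = (303² + (-144 - ½*47524))/(-674847) = (91809 + (-144 - 23762))*(-1/674847) = (91809 - 23906)*(-1/674847) = 67903*(-1/674847) = -67903/674847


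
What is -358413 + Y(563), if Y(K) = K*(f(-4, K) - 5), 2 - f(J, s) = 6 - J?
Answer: -365732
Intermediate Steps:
f(J, s) = -4 + J (f(J, s) = 2 - (6 - J) = 2 + (-6 + J) = -4 + J)
Y(K) = -13*K (Y(K) = K*((-4 - 4) - 5) = K*(-8 - 5) = K*(-13) = -13*K)
-358413 + Y(563) = -358413 - 13*563 = -358413 - 7319 = -365732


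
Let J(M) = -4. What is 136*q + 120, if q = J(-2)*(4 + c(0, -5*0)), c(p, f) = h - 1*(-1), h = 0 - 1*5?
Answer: 120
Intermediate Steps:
h = -5 (h = 0 - 5 = -5)
c(p, f) = -4 (c(p, f) = -5 - 1*(-1) = -5 + 1 = -4)
q = 0 (q = -4*(4 - 4) = -4*0 = 0)
136*q + 120 = 136*0 + 120 = 0 + 120 = 120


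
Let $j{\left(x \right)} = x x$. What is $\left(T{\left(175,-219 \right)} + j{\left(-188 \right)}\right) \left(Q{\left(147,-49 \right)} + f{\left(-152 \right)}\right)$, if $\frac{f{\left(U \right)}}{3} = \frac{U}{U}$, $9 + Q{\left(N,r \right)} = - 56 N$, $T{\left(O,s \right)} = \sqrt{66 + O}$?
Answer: $-291163872 - 8238 \sqrt{241} \approx -2.9129 \cdot 10^{8}$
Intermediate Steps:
$Q{\left(N,r \right)} = -9 - 56 N$
$f{\left(U \right)} = 3$ ($f{\left(U \right)} = 3 \frac{U}{U} = 3 \cdot 1 = 3$)
$j{\left(x \right)} = x^{2}$
$\left(T{\left(175,-219 \right)} + j{\left(-188 \right)}\right) \left(Q{\left(147,-49 \right)} + f{\left(-152 \right)}\right) = \left(\sqrt{66 + 175} + \left(-188\right)^{2}\right) \left(\left(-9 - 8232\right) + 3\right) = \left(\sqrt{241} + 35344\right) \left(\left(-9 - 8232\right) + 3\right) = \left(35344 + \sqrt{241}\right) \left(-8241 + 3\right) = \left(35344 + \sqrt{241}\right) \left(-8238\right) = -291163872 - 8238 \sqrt{241}$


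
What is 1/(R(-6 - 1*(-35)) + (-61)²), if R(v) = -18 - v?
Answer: 1/3674 ≈ 0.00027218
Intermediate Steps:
1/(R(-6 - 1*(-35)) + (-61)²) = 1/((-18 - (-6 - 1*(-35))) + (-61)²) = 1/((-18 - (-6 + 35)) + 3721) = 1/((-18 - 1*29) + 3721) = 1/((-18 - 29) + 3721) = 1/(-47 + 3721) = 1/3674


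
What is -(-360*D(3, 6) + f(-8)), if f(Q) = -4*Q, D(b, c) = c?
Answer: 2128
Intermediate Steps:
-(-360*D(3, 6) + f(-8)) = -(-360*6 - 4*(-8)) = -(-2160 + 32) = -1*(-2128) = 2128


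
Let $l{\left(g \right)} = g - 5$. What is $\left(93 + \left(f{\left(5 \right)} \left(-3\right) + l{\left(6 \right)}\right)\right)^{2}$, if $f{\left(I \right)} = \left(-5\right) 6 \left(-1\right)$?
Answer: $16$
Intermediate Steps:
$f{\left(I \right)} = 30$ ($f{\left(I \right)} = \left(-30\right) \left(-1\right) = 30$)
$l{\left(g \right)} = -5 + g$
$\left(93 + \left(f{\left(5 \right)} \left(-3\right) + l{\left(6 \right)}\right)\right)^{2} = \left(93 + \left(30 \left(-3\right) + \left(-5 + 6\right)\right)\right)^{2} = \left(93 + \left(-90 + 1\right)\right)^{2} = \left(93 - 89\right)^{2} = 4^{2} = 16$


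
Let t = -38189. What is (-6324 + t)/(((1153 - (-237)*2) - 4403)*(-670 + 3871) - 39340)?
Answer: 44513/8925316 ≈ 0.0049873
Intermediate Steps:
(-6324 + t)/(((1153 - (-237)*2) - 4403)*(-670 + 3871) - 39340) = (-6324 - 38189)/(((1153 - (-237)*2) - 4403)*(-670 + 3871) - 39340) = -44513/(((1153 - 1*(-474)) - 4403)*3201 - 39340) = -44513/(((1153 + 474) - 4403)*3201 - 39340) = -44513/((1627 - 4403)*3201 - 39340) = -44513/(-2776*3201 - 39340) = -44513/(-8885976 - 39340) = -44513/(-8925316) = -44513*(-1/8925316) = 44513/8925316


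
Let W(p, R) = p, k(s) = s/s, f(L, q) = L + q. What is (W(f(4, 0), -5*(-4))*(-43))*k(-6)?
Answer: -172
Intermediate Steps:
k(s) = 1
(W(f(4, 0), -5*(-4))*(-43))*k(-6) = ((4 + 0)*(-43))*1 = (4*(-43))*1 = -172*1 = -172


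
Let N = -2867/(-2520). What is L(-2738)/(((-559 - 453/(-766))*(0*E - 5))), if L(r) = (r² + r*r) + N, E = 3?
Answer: 14470922944141/2694768300 ≈ 5370.0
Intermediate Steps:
N = 2867/2520 (N = -2867*(-1/2520) = 2867/2520 ≈ 1.1377)
L(r) = 2867/2520 + 2*r² (L(r) = (r² + r*r) + 2867/2520 = (r² + r²) + 2867/2520 = 2*r² + 2867/2520 = 2867/2520 + 2*r²)
L(-2738)/(((-559 - 453/(-766))*(0*E - 5))) = (2867/2520 + 2*(-2738)²)/(((-559 - 453/(-766))*(0*3 - 5))) = (2867/2520 + 2*7496644)/(((-559 - 453*(-1/766))*(0 - 5))) = (2867/2520 + 14993288)/(((-559 + 453/766)*(-5))) = 37783088627/(2520*((-427741/766*(-5)))) = 37783088627/(2520*(2138705/766)) = (37783088627/2520)*(766/2138705) = 14470922944141/2694768300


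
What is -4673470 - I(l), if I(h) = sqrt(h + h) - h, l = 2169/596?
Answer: -2785385951/596 - 3*sqrt(71818)/298 ≈ -4.6735e+6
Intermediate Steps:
l = 2169/596 (l = 2169*(1/596) = 2169/596 ≈ 3.6393)
I(h) = -h + sqrt(2)*sqrt(h) (I(h) = sqrt(2*h) - h = sqrt(2)*sqrt(h) - h = -h + sqrt(2)*sqrt(h))
-4673470 - I(l) = -4673470 - (-1*2169/596 + sqrt(2)*sqrt(2169/596)) = -4673470 - (-2169/596 + sqrt(2)*(3*sqrt(35909)/298)) = -4673470 - (-2169/596 + 3*sqrt(71818)/298) = -4673470 + (2169/596 - 3*sqrt(71818)/298) = -2785385951/596 - 3*sqrt(71818)/298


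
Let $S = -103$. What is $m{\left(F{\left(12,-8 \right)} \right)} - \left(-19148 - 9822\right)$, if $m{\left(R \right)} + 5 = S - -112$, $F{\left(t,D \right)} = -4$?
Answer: $28974$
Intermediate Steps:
$m{\left(R \right)} = 4$ ($m{\left(R \right)} = -5 - -9 = -5 + \left(-103 + 112\right) = -5 + 9 = 4$)
$m{\left(F{\left(12,-8 \right)} \right)} - \left(-19148 - 9822\right) = 4 - \left(-19148 - 9822\right) = 4 - -28970 = 4 + 28970 = 28974$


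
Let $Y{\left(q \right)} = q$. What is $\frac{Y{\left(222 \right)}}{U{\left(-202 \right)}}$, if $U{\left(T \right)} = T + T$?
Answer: $- \frac{111}{202} \approx -0.54951$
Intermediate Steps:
$U{\left(T \right)} = 2 T$
$\frac{Y{\left(222 \right)}}{U{\left(-202 \right)}} = \frac{222}{2 \left(-202\right)} = \frac{222}{-404} = 222 \left(- \frac{1}{404}\right) = - \frac{111}{202}$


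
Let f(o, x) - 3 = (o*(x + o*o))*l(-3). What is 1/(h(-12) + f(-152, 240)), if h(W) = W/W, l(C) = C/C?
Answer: -1/3548284 ≈ -2.8183e-7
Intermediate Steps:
l(C) = 1
f(o, x) = 3 + o*(x + o²) (f(o, x) = 3 + (o*(x + o*o))*1 = 3 + (o*(x + o²))*1 = 3 + o*(x + o²))
h(W) = 1
1/(h(-12) + f(-152, 240)) = 1/(1 + (3 + (-152)³ - 152*240)) = 1/(1 + (3 - 3511808 - 36480)) = 1/(1 - 3548285) = 1/(-3548284) = -1/3548284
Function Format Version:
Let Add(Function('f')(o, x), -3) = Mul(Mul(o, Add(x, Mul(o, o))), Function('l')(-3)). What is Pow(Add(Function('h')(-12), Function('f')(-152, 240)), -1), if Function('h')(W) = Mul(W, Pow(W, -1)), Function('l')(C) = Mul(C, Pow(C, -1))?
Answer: Rational(-1, 3548284) ≈ -2.8183e-7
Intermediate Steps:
Function('l')(C) = 1
Function('f')(o, x) = Add(3, Mul(o, Add(x, Pow(o, 2)))) (Function('f')(o, x) = Add(3, Mul(Mul(o, Add(x, Mul(o, o))), 1)) = Add(3, Mul(Mul(o, Add(x, Pow(o, 2))), 1)) = Add(3, Mul(o, Add(x, Pow(o, 2)))))
Function('h')(W) = 1
Pow(Add(Function('h')(-12), Function('f')(-152, 240)), -1) = Pow(Add(1, Add(3, Pow(-152, 3), Mul(-152, 240))), -1) = Pow(Add(1, Add(3, -3511808, -36480)), -1) = Pow(Add(1, -3548285), -1) = Pow(-3548284, -1) = Rational(-1, 3548284)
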